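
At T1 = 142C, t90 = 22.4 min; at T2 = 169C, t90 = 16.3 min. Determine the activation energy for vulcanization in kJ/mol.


T1 = 415.15 K, T2 = 442.15 K
1/T1 - 1/T2 = 1.4709e-04
ln(t1/t2) = ln(22.4/16.3) = 0.3179
Ea = 8.314 * 0.3179 / 1.4709e-04 = 17968.2502 J/mol
Ea = 17.97 kJ/mol

17.97 kJ/mol


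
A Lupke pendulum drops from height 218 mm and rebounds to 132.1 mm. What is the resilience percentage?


Resilience = h_rebound / h_drop * 100
= 132.1 / 218 * 100
= 60.6%

60.6%


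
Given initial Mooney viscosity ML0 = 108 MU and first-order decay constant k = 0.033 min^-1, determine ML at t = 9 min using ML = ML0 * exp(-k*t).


ML = ML0 * exp(-k * t)
ML = 108 * exp(-0.033 * 9)
ML = 108 * 0.7430
ML = 80.25 MU

80.25 MU


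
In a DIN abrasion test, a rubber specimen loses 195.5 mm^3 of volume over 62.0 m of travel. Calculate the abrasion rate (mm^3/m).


Rate = volume_loss / distance
= 195.5 / 62.0
= 3.153 mm^3/m

3.153 mm^3/m


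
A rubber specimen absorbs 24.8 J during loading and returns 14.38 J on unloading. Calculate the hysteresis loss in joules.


Hysteresis loss = loading - unloading
= 24.8 - 14.38
= 10.42 J

10.42 J


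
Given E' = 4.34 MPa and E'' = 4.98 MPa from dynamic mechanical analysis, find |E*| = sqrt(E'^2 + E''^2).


|E*| = sqrt(E'^2 + E''^2)
= sqrt(4.34^2 + 4.98^2)
= sqrt(18.8356 + 24.8004)
= 6.606 MPa

6.606 MPa


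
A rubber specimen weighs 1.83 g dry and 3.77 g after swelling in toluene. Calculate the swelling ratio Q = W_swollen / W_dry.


Q = W_swollen / W_dry
Q = 3.77 / 1.83
Q = 2.06

Q = 2.06


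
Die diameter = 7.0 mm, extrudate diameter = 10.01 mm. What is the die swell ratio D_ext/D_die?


Die swell ratio = D_extrudate / D_die
= 10.01 / 7.0
= 1.43

Die swell = 1.43


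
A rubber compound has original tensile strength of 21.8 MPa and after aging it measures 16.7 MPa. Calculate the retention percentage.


Retention = aged / original * 100
= 16.7 / 21.8 * 100
= 76.6%

76.6%


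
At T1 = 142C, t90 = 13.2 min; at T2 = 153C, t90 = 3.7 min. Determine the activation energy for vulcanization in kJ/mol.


T1 = 415.15 K, T2 = 426.15 K
1/T1 - 1/T2 = 6.2176e-05
ln(t1/t2) = ln(13.2/3.7) = 1.2719
Ea = 8.314 * 1.2719 / 6.2176e-05 = 170071.8271 J/mol
Ea = 170.07 kJ/mol

170.07 kJ/mol


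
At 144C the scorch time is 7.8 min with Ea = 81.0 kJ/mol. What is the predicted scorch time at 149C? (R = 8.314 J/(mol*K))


Convert temperatures: T1 = 144 + 273.15 = 417.15 K, T2 = 149 + 273.15 = 422.15 K
ts2_new = 7.8 * exp(81000 / 8.314 * (1/422.15 - 1/417.15))
1/T2 - 1/T1 = -2.8393e-05
ts2_new = 5.92 min

5.92 min


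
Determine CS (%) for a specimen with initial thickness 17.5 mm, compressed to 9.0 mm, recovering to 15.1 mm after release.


CS = (t0 - recovered) / (t0 - ts) * 100
= (17.5 - 15.1) / (17.5 - 9.0) * 100
= 2.4 / 8.5 * 100
= 28.2%

28.2%


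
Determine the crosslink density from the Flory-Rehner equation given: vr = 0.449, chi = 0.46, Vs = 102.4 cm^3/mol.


ln(1 - vr) = ln(1 - 0.449) = -0.5960
Numerator = -((-0.5960) + 0.449 + 0.46 * 0.449^2) = 0.0543
Denominator = 102.4 * (0.449^(1/3) - 0.449/2) = 55.4231
nu = 0.0543 / 55.4231 = 9.7945e-04 mol/cm^3

9.7945e-04 mol/cm^3


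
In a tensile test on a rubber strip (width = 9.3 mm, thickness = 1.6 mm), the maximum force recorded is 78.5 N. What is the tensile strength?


Area = width * thickness = 9.3 * 1.6 = 14.88 mm^2
TS = force / area = 78.5 / 14.88 = 5.28 MPa

5.28 MPa


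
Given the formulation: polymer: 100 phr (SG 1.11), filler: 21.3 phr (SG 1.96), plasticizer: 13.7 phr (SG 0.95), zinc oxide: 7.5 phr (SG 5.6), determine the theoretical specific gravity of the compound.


Sum of weights = 142.5
Volume contributions:
  polymer: 100/1.11 = 90.0901
  filler: 21.3/1.96 = 10.8673
  plasticizer: 13.7/0.95 = 14.4211
  zinc oxide: 7.5/5.6 = 1.3393
Sum of volumes = 116.7178
SG = 142.5 / 116.7178 = 1.221

SG = 1.221


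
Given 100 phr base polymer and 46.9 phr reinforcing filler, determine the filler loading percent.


Filler % = filler / (rubber + filler) * 100
= 46.9 / (100 + 46.9) * 100
= 46.9 / 146.9 * 100
= 31.93%

31.93%


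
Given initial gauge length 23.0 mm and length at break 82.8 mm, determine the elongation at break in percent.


Elongation = (Lf - L0) / L0 * 100
= (82.8 - 23.0) / 23.0 * 100
= 59.8 / 23.0 * 100
= 260.0%

260.0%


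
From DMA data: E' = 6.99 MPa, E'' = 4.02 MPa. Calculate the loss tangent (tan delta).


tan delta = E'' / E'
= 4.02 / 6.99
= 0.5751

tan delta = 0.5751


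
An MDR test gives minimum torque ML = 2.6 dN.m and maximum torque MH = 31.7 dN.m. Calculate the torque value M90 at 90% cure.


M90 = ML + 0.9 * (MH - ML)
M90 = 2.6 + 0.9 * (31.7 - 2.6)
M90 = 2.6 + 0.9 * 29.1
M90 = 28.79 dN.m

28.79 dN.m


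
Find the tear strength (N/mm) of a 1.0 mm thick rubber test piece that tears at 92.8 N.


Tear strength = force / thickness
= 92.8 / 1.0
= 92.8 N/mm

92.8 N/mm


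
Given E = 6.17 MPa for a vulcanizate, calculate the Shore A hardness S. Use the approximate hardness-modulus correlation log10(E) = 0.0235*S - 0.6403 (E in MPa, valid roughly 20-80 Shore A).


log10(E) = 0.0235*S - 0.6403  =>  S = (log10(E) + 0.6403) / 0.0235
log10(6.17) = 0.790285
S = (0.790285 + 0.6403) / 0.0235 = 1.430585 / 0.0235
S = 60.9

Shore A = 60.9


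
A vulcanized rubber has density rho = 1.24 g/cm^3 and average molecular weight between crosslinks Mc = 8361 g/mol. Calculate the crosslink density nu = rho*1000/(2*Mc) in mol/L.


nu = rho * 1000 / (2 * Mc)
nu = 1.24 * 1000 / (2 * 8361)
nu = 1240.0 / 16722
nu = 0.0742 mol/L

0.0742 mol/L


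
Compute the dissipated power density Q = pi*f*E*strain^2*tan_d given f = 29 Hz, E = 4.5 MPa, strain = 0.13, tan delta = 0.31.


Q = pi * f * E * strain^2 * tan_d
= pi * 29 * 4.5 * 0.13^2 * 0.31
= pi * 29 * 4.5 * 0.0169 * 0.31
= 2.1479

Q = 2.1479


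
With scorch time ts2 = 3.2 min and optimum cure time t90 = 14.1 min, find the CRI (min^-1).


CRI = 100 / (t90 - ts2)
= 100 / (14.1 - 3.2)
= 100 / 10.9
= 9.17 min^-1

9.17 min^-1


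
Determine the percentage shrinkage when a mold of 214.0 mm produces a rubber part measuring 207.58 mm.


Shrinkage = (mold - part) / mold * 100
= (214.0 - 207.58) / 214.0 * 100
= 6.42 / 214.0 * 100
= 3.0%

3.0%


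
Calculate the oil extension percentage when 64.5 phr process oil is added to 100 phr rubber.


Oil % = oil / (100 + oil) * 100
= 64.5 / (100 + 64.5) * 100
= 64.5 / 164.5 * 100
= 39.21%

39.21%


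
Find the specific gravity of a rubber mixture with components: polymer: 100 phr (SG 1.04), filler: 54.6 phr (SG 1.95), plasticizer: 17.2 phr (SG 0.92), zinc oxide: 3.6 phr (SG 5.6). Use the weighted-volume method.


Sum of weights = 175.4
Volume contributions:
  polymer: 100/1.04 = 96.1538
  filler: 54.6/1.95 = 28.0000
  plasticizer: 17.2/0.92 = 18.6957
  zinc oxide: 3.6/5.6 = 0.6429
Sum of volumes = 143.4924
SG = 175.4 / 143.4924 = 1.222

SG = 1.222


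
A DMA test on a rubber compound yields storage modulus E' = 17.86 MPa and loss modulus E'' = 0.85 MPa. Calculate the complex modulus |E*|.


|E*| = sqrt(E'^2 + E''^2)
= sqrt(17.86^2 + 0.85^2)
= sqrt(318.9796 + 0.7225)
= 17.88 MPa

17.88 MPa


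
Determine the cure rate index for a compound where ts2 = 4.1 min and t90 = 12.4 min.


CRI = 100 / (t90 - ts2)
= 100 / (12.4 - 4.1)
= 100 / 8.3
= 12.05 min^-1

12.05 min^-1


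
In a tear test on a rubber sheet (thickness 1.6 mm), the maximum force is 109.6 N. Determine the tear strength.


Tear strength = force / thickness
= 109.6 / 1.6
= 68.5 N/mm

68.5 N/mm


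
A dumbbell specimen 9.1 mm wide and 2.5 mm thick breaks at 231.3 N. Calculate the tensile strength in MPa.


Area = width * thickness = 9.1 * 2.5 = 22.75 mm^2
TS = force / area = 231.3 / 22.75 = 10.17 MPa

10.17 MPa


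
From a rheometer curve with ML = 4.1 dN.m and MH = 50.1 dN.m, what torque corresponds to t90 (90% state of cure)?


M90 = ML + 0.9 * (MH - ML)
M90 = 4.1 + 0.9 * (50.1 - 4.1)
M90 = 4.1 + 0.9 * 46.0
M90 = 45.5 dN.m

45.5 dN.m


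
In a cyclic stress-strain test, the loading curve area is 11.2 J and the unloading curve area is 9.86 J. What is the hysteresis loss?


Hysteresis loss = loading - unloading
= 11.2 - 9.86
= 1.34 J

1.34 J


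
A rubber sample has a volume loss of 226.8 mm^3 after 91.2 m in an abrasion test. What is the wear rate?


Rate = volume_loss / distance
= 226.8 / 91.2
= 2.487 mm^3/m

2.487 mm^3/m


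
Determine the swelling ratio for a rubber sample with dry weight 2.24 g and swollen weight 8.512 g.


Q = W_swollen / W_dry
Q = 8.512 / 2.24
Q = 3.8

Q = 3.8


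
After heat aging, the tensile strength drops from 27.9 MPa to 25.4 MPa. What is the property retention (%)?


Retention = aged / original * 100
= 25.4 / 27.9 * 100
= 91.0%

91.0%


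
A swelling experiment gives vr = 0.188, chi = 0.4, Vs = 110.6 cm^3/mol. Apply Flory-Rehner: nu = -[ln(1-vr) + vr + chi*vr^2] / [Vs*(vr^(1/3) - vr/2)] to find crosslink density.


ln(1 - vr) = ln(1 - 0.188) = -0.2083
Numerator = -((-0.2083) + 0.188 + 0.4 * 0.188^2) = 0.0061
Denominator = 110.6 * (0.188^(1/3) - 0.188/2) = 52.9625
nu = 0.0061 / 52.9625 = 1.1550e-04 mol/cm^3

1.1550e-04 mol/cm^3


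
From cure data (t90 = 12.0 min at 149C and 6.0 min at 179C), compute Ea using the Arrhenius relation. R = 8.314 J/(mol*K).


T1 = 422.15 K, T2 = 452.15 K
1/T1 - 1/T2 = 1.5717e-04
ln(t1/t2) = ln(12.0/6.0) = 0.6931
Ea = 8.314 * 0.6931 / 1.5717e-04 = 36666.0018 J/mol
Ea = 36.67 kJ/mol

36.67 kJ/mol


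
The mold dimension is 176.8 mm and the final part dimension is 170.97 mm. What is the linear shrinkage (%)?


Shrinkage = (mold - part) / mold * 100
= (176.8 - 170.97) / 176.8 * 100
= 5.83 / 176.8 * 100
= 3.3%

3.3%


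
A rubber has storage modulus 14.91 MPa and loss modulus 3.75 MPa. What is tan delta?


tan delta = E'' / E'
= 3.75 / 14.91
= 0.2515

tan delta = 0.2515


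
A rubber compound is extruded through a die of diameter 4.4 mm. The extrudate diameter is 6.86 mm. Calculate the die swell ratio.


Die swell ratio = D_extrudate / D_die
= 6.86 / 4.4
= 1.559

Die swell = 1.559


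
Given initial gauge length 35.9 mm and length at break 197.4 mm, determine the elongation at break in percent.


Elongation = (Lf - L0) / L0 * 100
= (197.4 - 35.9) / 35.9 * 100
= 161.5 / 35.9 * 100
= 449.9%

449.9%


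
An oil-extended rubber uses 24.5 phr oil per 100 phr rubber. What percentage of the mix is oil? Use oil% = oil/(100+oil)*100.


Oil % = oil / (100 + oil) * 100
= 24.5 / (100 + 24.5) * 100
= 24.5 / 124.5 * 100
= 19.68%

19.68%


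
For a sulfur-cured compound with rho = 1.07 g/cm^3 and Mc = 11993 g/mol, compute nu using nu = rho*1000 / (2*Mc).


nu = rho * 1000 / (2 * Mc)
nu = 1.07 * 1000 / (2 * 11993)
nu = 1070.0 / 23986
nu = 0.0446 mol/L

0.0446 mol/L


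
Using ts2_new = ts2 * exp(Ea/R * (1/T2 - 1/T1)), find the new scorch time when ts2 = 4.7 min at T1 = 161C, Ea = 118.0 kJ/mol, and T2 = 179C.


Convert temperatures: T1 = 161 + 273.15 = 434.15 K, T2 = 179 + 273.15 = 452.15 K
ts2_new = 4.7 * exp(118000 / 8.314 * (1/452.15 - 1/434.15))
1/T2 - 1/T1 = -9.1696e-05
ts2_new = 1.28 min

1.28 min


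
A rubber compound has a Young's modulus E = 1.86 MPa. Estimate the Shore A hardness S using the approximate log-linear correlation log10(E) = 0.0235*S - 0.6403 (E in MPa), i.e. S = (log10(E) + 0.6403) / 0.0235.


log10(E) = 0.0235*S - 0.6403  =>  S = (log10(E) + 0.6403) / 0.0235
log10(1.86) = 0.269513
S = (0.269513 + 0.6403) / 0.0235 = 0.909813 / 0.0235
S = 38.7

Shore A = 38.7


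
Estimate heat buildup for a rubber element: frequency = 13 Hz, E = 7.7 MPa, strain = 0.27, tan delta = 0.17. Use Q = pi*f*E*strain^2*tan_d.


Q = pi * f * E * strain^2 * tan_d
= pi * 13 * 7.7 * 0.27^2 * 0.17
= pi * 13 * 7.7 * 0.0729 * 0.17
= 3.8973

Q = 3.8973


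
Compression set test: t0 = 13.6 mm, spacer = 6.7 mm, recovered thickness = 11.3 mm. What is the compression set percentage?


CS = (t0 - recovered) / (t0 - ts) * 100
= (13.6 - 11.3) / (13.6 - 6.7) * 100
= 2.3 / 6.9 * 100
= 33.3%

33.3%


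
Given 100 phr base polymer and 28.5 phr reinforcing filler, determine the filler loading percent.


Filler % = filler / (rubber + filler) * 100
= 28.5 / (100 + 28.5) * 100
= 28.5 / 128.5 * 100
= 22.18%

22.18%


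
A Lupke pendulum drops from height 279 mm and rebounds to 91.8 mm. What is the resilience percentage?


Resilience = h_rebound / h_drop * 100
= 91.8 / 279 * 100
= 32.9%

32.9%


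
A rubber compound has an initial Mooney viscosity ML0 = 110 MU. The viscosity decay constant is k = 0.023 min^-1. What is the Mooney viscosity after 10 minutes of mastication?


ML = ML0 * exp(-k * t)
ML = 110 * exp(-0.023 * 10)
ML = 110 * 0.7945
ML = 87.4 MU

87.4 MU


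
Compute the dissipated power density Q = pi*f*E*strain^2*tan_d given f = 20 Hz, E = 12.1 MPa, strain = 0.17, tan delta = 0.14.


Q = pi * f * E * strain^2 * tan_d
= pi * 20 * 12.1 * 0.17^2 * 0.14
= pi * 20 * 12.1 * 0.0289 * 0.14
= 3.0760

Q = 3.0760


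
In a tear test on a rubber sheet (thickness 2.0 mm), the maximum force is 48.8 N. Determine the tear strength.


Tear strength = force / thickness
= 48.8 / 2.0
= 24.4 N/mm

24.4 N/mm


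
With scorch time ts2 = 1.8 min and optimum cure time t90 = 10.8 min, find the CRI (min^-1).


CRI = 100 / (t90 - ts2)
= 100 / (10.8 - 1.8)
= 100 / 9.0
= 11.11 min^-1

11.11 min^-1


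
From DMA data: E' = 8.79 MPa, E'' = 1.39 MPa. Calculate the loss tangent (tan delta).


tan delta = E'' / E'
= 1.39 / 8.79
= 0.1581

tan delta = 0.1581


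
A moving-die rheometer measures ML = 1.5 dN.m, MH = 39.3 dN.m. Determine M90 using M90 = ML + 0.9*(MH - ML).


M90 = ML + 0.9 * (MH - ML)
M90 = 1.5 + 0.9 * (39.3 - 1.5)
M90 = 1.5 + 0.9 * 37.8
M90 = 35.52 dN.m

35.52 dN.m


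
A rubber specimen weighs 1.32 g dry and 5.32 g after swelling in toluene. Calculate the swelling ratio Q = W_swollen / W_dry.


Q = W_swollen / W_dry
Q = 5.32 / 1.32
Q = 4.03

Q = 4.03


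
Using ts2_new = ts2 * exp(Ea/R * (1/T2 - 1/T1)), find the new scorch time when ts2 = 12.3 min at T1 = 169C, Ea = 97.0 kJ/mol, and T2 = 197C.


Convert temperatures: T1 = 169 + 273.15 = 442.15 K, T2 = 197 + 273.15 = 470.15 K
ts2_new = 12.3 * exp(97000 / 8.314 * (1/470.15 - 1/442.15))
1/T2 - 1/T1 = -1.3470e-04
ts2_new = 2.56 min

2.56 min


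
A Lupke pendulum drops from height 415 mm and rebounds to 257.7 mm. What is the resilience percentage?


Resilience = h_rebound / h_drop * 100
= 257.7 / 415 * 100
= 62.1%

62.1%


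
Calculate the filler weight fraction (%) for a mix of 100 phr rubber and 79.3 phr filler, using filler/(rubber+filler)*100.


Filler % = filler / (rubber + filler) * 100
= 79.3 / (100 + 79.3) * 100
= 79.3 / 179.3 * 100
= 44.23%

44.23%


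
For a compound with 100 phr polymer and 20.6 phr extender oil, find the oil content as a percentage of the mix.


Oil % = oil / (100 + oil) * 100
= 20.6 / (100 + 20.6) * 100
= 20.6 / 120.6 * 100
= 17.08%

17.08%


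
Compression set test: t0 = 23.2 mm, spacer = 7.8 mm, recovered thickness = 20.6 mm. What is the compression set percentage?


CS = (t0 - recovered) / (t0 - ts) * 100
= (23.2 - 20.6) / (23.2 - 7.8) * 100
= 2.6 / 15.4 * 100
= 16.9%

16.9%


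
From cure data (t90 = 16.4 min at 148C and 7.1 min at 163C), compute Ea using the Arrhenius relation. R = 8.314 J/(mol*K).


T1 = 421.15 K, T2 = 436.15 K
1/T1 - 1/T2 = 8.1662e-05
ln(t1/t2) = ln(16.4/7.1) = 0.8372
Ea = 8.314 * 0.8372 / 8.1662e-05 = 85234.1601 J/mol
Ea = 85.23 kJ/mol

85.23 kJ/mol


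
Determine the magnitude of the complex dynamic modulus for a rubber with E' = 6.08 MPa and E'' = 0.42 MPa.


|E*| = sqrt(E'^2 + E''^2)
= sqrt(6.08^2 + 0.42^2)
= sqrt(36.9664 + 0.1764)
= 6.094 MPa

6.094 MPa


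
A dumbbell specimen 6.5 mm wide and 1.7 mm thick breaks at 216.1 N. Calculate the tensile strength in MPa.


Area = width * thickness = 6.5 * 1.7 = 11.05 mm^2
TS = force / area = 216.1 / 11.05 = 19.56 MPa

19.56 MPa


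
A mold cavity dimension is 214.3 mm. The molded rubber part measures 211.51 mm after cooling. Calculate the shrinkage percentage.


Shrinkage = (mold - part) / mold * 100
= (214.3 - 211.51) / 214.3 * 100
= 2.79 / 214.3 * 100
= 1.3%

1.3%


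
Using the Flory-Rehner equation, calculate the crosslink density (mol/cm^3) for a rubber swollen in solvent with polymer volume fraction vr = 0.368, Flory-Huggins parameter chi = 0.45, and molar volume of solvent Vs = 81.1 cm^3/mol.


ln(1 - vr) = ln(1 - 0.368) = -0.4589
Numerator = -((-0.4589) + 0.368 + 0.45 * 0.368^2) = 0.0299
Denominator = 81.1 * (0.368^(1/3) - 0.368/2) = 43.1946
nu = 0.0299 / 43.1946 = 6.9280e-04 mol/cm^3

6.9280e-04 mol/cm^3


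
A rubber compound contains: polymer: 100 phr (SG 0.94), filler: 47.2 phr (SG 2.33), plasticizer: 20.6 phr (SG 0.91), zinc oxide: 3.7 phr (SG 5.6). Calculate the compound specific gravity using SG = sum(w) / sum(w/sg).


Sum of weights = 171.5
Volume contributions:
  polymer: 100/0.94 = 106.3830
  filler: 47.2/2.33 = 20.2575
  plasticizer: 20.6/0.91 = 22.6374
  zinc oxide: 3.7/5.6 = 0.6607
Sum of volumes = 149.9386
SG = 171.5 / 149.9386 = 1.144

SG = 1.144


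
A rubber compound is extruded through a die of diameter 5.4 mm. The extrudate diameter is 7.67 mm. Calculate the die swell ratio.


Die swell ratio = D_extrudate / D_die
= 7.67 / 5.4
= 1.42

Die swell = 1.42


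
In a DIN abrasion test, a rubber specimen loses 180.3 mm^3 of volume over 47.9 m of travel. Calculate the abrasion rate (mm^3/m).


Rate = volume_loss / distance
= 180.3 / 47.9
= 3.764 mm^3/m

3.764 mm^3/m


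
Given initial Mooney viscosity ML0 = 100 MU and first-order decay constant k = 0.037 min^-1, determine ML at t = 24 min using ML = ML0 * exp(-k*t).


ML = ML0 * exp(-k * t)
ML = 100 * exp(-0.037 * 24)
ML = 100 * 0.4115
ML = 41.15 MU

41.15 MU


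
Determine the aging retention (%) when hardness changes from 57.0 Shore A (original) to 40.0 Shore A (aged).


Retention = aged / original * 100
= 40.0 / 57.0 * 100
= 70.2%

70.2%


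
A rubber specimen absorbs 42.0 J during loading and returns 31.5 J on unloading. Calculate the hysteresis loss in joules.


Hysteresis loss = loading - unloading
= 42.0 - 31.5
= 10.5 J

10.5 J


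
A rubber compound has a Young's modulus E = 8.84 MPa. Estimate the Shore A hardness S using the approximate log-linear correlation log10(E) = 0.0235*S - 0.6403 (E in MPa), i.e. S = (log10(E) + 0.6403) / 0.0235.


log10(E) = 0.0235*S - 0.6403  =>  S = (log10(E) + 0.6403) / 0.0235
log10(8.84) = 0.946452
S = (0.946452 + 0.6403) / 0.0235 = 1.586752 / 0.0235
S = 67.5

Shore A = 67.5


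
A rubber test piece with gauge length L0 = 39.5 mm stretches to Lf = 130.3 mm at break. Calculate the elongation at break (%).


Elongation = (Lf - L0) / L0 * 100
= (130.3 - 39.5) / 39.5 * 100
= 90.8 / 39.5 * 100
= 229.9%

229.9%


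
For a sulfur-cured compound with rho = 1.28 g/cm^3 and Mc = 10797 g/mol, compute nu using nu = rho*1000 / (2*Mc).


nu = rho * 1000 / (2 * Mc)
nu = 1.28 * 1000 / (2 * 10797)
nu = 1280.0 / 21594
nu = 0.0593 mol/L

0.0593 mol/L


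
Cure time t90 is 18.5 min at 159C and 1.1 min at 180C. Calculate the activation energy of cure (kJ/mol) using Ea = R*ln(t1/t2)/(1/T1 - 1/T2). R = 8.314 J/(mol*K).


T1 = 432.15 K, T2 = 453.15 K
1/T1 - 1/T2 = 1.0724e-04
ln(t1/t2) = ln(18.5/1.1) = 2.8225
Ea = 8.314 * 2.8225 / 1.0724e-04 = 218824.0783 J/mol
Ea = 218.82 kJ/mol

218.82 kJ/mol


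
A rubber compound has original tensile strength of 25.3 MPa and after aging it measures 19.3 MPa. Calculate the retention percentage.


Retention = aged / original * 100
= 19.3 / 25.3 * 100
= 76.3%

76.3%


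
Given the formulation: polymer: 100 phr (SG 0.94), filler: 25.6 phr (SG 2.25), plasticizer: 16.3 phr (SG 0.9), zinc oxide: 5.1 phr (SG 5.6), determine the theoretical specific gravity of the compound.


Sum of weights = 147.0
Volume contributions:
  polymer: 100/0.94 = 106.3830
  filler: 25.6/2.25 = 11.3778
  plasticizer: 16.3/0.9 = 18.1111
  zinc oxide: 5.1/5.6 = 0.9107
Sum of volumes = 136.7826
SG = 147.0 / 136.7826 = 1.075

SG = 1.075


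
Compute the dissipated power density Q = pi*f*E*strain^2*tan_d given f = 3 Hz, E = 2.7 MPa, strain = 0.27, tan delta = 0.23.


Q = pi * f * E * strain^2 * tan_d
= pi * 3 * 2.7 * 0.27^2 * 0.23
= pi * 3 * 2.7 * 0.0729 * 0.23
= 0.4267

Q = 0.4267


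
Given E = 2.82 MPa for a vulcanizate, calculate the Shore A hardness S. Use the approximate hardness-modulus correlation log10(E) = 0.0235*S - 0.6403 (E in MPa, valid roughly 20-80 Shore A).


log10(E) = 0.0235*S - 0.6403  =>  S = (log10(E) + 0.6403) / 0.0235
log10(2.82) = 0.450249
S = (0.450249 + 0.6403) / 0.0235 = 1.090549 / 0.0235
S = 46.4

Shore A = 46.4


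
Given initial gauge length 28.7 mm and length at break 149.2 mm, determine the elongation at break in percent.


Elongation = (Lf - L0) / L0 * 100
= (149.2 - 28.7) / 28.7 * 100
= 120.5 / 28.7 * 100
= 419.9%

419.9%


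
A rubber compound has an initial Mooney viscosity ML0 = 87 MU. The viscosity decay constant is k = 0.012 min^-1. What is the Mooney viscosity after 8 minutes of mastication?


ML = ML0 * exp(-k * t)
ML = 87 * exp(-0.012 * 8)
ML = 87 * 0.9085
ML = 79.04 MU

79.04 MU


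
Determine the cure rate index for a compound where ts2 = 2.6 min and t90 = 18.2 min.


CRI = 100 / (t90 - ts2)
= 100 / (18.2 - 2.6)
= 100 / 15.6
= 6.41 min^-1

6.41 min^-1


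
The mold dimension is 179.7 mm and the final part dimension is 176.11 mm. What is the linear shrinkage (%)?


Shrinkage = (mold - part) / mold * 100
= (179.7 - 176.11) / 179.7 * 100
= 3.59 / 179.7 * 100
= 2.0%

2.0%


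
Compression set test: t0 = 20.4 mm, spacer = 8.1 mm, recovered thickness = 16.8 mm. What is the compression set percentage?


CS = (t0 - recovered) / (t0 - ts) * 100
= (20.4 - 16.8) / (20.4 - 8.1) * 100
= 3.6 / 12.3 * 100
= 29.3%

29.3%


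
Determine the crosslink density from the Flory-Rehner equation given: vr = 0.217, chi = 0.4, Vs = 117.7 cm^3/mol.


ln(1 - vr) = ln(1 - 0.217) = -0.2446
Numerator = -((-0.2446) + 0.217 + 0.4 * 0.217^2) = 0.0088
Denominator = 117.7 * (0.217^(1/3) - 0.217/2) = 57.9584
nu = 0.0088 / 57.9584 = 1.5161e-04 mol/cm^3

1.5161e-04 mol/cm^3


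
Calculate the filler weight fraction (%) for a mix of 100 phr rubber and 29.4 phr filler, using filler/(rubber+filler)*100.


Filler % = filler / (rubber + filler) * 100
= 29.4 / (100 + 29.4) * 100
= 29.4 / 129.4 * 100
= 22.72%

22.72%


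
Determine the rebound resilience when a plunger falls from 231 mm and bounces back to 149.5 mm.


Resilience = h_rebound / h_drop * 100
= 149.5 / 231 * 100
= 64.7%

64.7%


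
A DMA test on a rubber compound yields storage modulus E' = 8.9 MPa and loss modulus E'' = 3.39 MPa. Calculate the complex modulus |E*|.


|E*| = sqrt(E'^2 + E''^2)
= sqrt(8.9^2 + 3.39^2)
= sqrt(79.2100 + 11.4921)
= 9.524 MPa

9.524 MPa


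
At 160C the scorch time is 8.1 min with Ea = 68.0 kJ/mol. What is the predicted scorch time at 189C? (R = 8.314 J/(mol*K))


Convert temperatures: T1 = 160 + 273.15 = 433.15 K, T2 = 189 + 273.15 = 462.15 K
ts2_new = 8.1 * exp(68000 / 8.314 * (1/462.15 - 1/433.15))
1/T2 - 1/T1 = -1.4487e-04
ts2_new = 2.48 min

2.48 min


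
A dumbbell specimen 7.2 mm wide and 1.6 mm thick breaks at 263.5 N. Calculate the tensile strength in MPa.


Area = width * thickness = 7.2 * 1.6 = 11.52 mm^2
TS = force / area = 263.5 / 11.52 = 22.87 MPa

22.87 MPa


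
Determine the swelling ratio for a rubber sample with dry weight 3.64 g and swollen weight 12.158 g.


Q = W_swollen / W_dry
Q = 12.158 / 3.64
Q = 3.34

Q = 3.34


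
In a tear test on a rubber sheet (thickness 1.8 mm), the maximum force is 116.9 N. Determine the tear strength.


Tear strength = force / thickness
= 116.9 / 1.8
= 64.94 N/mm

64.94 N/mm


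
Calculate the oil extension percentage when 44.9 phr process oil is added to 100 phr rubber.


Oil % = oil / (100 + oil) * 100
= 44.9 / (100 + 44.9) * 100
= 44.9 / 144.9 * 100
= 30.99%

30.99%


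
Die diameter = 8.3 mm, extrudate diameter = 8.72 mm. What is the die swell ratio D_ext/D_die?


Die swell ratio = D_extrudate / D_die
= 8.72 / 8.3
= 1.051

Die swell = 1.051


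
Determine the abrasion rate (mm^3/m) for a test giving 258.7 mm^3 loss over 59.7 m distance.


Rate = volume_loss / distance
= 258.7 / 59.7
= 4.333 mm^3/m

4.333 mm^3/m


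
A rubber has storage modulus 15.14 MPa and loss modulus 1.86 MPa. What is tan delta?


tan delta = E'' / E'
= 1.86 / 15.14
= 0.1229

tan delta = 0.1229


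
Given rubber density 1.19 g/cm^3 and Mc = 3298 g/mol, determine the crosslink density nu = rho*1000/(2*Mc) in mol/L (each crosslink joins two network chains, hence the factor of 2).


nu = rho * 1000 / (2 * Mc)
nu = 1.19 * 1000 / (2 * 3298)
nu = 1190.0 / 6596
nu = 0.1804 mol/L

0.1804 mol/L


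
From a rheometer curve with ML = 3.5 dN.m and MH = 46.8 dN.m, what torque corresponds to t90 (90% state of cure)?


M90 = ML + 0.9 * (MH - ML)
M90 = 3.5 + 0.9 * (46.8 - 3.5)
M90 = 3.5 + 0.9 * 43.3
M90 = 42.47 dN.m

42.47 dN.m


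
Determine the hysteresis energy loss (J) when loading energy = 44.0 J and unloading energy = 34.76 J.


Hysteresis loss = loading - unloading
= 44.0 - 34.76
= 9.24 J

9.24 J


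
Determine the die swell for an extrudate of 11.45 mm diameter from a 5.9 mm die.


Die swell ratio = D_extrudate / D_die
= 11.45 / 5.9
= 1.941

Die swell = 1.941


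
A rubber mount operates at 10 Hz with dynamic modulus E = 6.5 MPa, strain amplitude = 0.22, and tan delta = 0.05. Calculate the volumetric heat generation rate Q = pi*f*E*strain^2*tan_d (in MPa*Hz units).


Q = pi * f * E * strain^2 * tan_d
= pi * 10 * 6.5 * 0.22^2 * 0.05
= pi * 10 * 6.5 * 0.0484 * 0.05
= 0.4942

Q = 0.4942


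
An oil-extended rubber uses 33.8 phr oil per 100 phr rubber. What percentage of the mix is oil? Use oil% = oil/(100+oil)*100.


Oil % = oil / (100 + oil) * 100
= 33.8 / (100 + 33.8) * 100
= 33.8 / 133.8 * 100
= 25.26%

25.26%


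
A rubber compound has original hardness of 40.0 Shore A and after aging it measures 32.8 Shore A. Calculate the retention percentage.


Retention = aged / original * 100
= 32.8 / 40.0 * 100
= 82.0%

82.0%


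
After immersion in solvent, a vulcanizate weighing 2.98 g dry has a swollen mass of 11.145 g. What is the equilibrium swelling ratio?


Q = W_swollen / W_dry
Q = 11.145 / 2.98
Q = 3.74

Q = 3.74


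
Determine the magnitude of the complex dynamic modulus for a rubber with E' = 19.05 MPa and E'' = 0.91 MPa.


|E*| = sqrt(E'^2 + E''^2)
= sqrt(19.05^2 + 0.91^2)
= sqrt(362.9025 + 0.8281)
= 19.072 MPa

19.072 MPa


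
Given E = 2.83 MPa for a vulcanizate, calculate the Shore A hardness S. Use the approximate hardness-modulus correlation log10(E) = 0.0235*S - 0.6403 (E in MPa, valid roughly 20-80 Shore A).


log10(E) = 0.0235*S - 0.6403  =>  S = (log10(E) + 0.6403) / 0.0235
log10(2.83) = 0.451786
S = (0.451786 + 0.6403) / 0.0235 = 1.092086 / 0.0235
S = 46.5

Shore A = 46.5


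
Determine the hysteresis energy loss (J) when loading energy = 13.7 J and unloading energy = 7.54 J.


Hysteresis loss = loading - unloading
= 13.7 - 7.54
= 6.16 J

6.16 J


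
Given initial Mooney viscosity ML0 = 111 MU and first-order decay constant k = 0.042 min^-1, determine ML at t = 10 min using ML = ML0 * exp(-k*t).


ML = ML0 * exp(-k * t)
ML = 111 * exp(-0.042 * 10)
ML = 111 * 0.6570
ML = 72.93 MU

72.93 MU


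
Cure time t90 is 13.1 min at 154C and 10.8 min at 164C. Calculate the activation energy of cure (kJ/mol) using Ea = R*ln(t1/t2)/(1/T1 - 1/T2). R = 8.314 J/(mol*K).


T1 = 427.15 K, T2 = 437.15 K
1/T1 - 1/T2 = 5.3554e-05
ln(t1/t2) = ln(13.1/10.8) = 0.1931
Ea = 8.314 * 0.1931 / 5.3554e-05 = 29972.7733 J/mol
Ea = 29.97 kJ/mol

29.97 kJ/mol


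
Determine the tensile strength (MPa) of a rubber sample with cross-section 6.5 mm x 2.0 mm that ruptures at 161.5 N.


Area = width * thickness = 6.5 * 2.0 = 13.0 mm^2
TS = force / area = 161.5 / 13.0 = 12.42 MPa

12.42 MPa


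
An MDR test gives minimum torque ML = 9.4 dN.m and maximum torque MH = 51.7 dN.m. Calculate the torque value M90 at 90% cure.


M90 = ML + 0.9 * (MH - ML)
M90 = 9.4 + 0.9 * (51.7 - 9.4)
M90 = 9.4 + 0.9 * 42.3
M90 = 47.47 dN.m

47.47 dN.m


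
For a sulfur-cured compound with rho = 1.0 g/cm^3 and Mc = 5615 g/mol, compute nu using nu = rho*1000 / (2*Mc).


nu = rho * 1000 / (2 * Mc)
nu = 1.0 * 1000 / (2 * 5615)
nu = 1000.0 / 11230
nu = 0.0890 mol/L

0.0890 mol/L


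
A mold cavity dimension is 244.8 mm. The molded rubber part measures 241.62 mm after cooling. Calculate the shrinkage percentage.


Shrinkage = (mold - part) / mold * 100
= (244.8 - 241.62) / 244.8 * 100
= 3.18 / 244.8 * 100
= 1.3%

1.3%


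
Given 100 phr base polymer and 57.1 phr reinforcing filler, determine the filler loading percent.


Filler % = filler / (rubber + filler) * 100
= 57.1 / (100 + 57.1) * 100
= 57.1 / 157.1 * 100
= 36.35%

36.35%


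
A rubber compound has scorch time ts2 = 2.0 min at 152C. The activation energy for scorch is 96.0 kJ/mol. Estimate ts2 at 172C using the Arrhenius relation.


Convert temperatures: T1 = 152 + 273.15 = 425.15 K, T2 = 172 + 273.15 = 445.15 K
ts2_new = 2.0 * exp(96000 / 8.314 * (1/445.15 - 1/425.15))
1/T2 - 1/T1 = -1.0568e-04
ts2_new = 0.59 min

0.59 min


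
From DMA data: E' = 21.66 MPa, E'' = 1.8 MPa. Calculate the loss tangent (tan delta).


tan delta = E'' / E'
= 1.8 / 21.66
= 0.0831

tan delta = 0.0831


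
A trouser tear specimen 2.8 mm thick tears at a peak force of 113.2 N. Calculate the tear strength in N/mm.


Tear strength = force / thickness
= 113.2 / 2.8
= 40.43 N/mm

40.43 N/mm


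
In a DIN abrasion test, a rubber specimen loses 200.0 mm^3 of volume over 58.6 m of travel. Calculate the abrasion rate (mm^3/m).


Rate = volume_loss / distance
= 200.0 / 58.6
= 3.413 mm^3/m

3.413 mm^3/m


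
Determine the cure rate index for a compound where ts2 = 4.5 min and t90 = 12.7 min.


CRI = 100 / (t90 - ts2)
= 100 / (12.7 - 4.5)
= 100 / 8.2
= 12.2 min^-1

12.2 min^-1


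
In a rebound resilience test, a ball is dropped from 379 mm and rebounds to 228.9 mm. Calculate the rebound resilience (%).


Resilience = h_rebound / h_drop * 100
= 228.9 / 379 * 100
= 60.4%

60.4%


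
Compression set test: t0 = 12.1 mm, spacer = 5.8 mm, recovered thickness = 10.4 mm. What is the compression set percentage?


CS = (t0 - recovered) / (t0 - ts) * 100
= (12.1 - 10.4) / (12.1 - 5.8) * 100
= 1.7 / 6.3 * 100
= 27.0%

27.0%


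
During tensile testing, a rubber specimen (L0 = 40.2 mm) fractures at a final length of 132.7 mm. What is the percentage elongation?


Elongation = (Lf - L0) / L0 * 100
= (132.7 - 40.2) / 40.2 * 100
= 92.5 / 40.2 * 100
= 230.1%

230.1%


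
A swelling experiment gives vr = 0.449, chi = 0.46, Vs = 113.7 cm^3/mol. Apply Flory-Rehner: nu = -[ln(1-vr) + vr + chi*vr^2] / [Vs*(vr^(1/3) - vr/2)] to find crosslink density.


ln(1 - vr) = ln(1 - 0.449) = -0.5960
Numerator = -((-0.5960) + 0.449 + 0.46 * 0.449^2) = 0.0543
Denominator = 113.7 * (0.449^(1/3) - 0.449/2) = 61.5391
nu = 0.0543 / 61.5391 = 8.8211e-04 mol/cm^3

8.8211e-04 mol/cm^3


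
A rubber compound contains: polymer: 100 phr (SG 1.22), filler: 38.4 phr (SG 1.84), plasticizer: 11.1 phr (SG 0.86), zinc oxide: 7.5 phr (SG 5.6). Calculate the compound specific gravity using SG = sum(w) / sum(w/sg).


Sum of weights = 157.0
Volume contributions:
  polymer: 100/1.22 = 81.9672
  filler: 38.4/1.84 = 20.8696
  plasticizer: 11.1/0.86 = 12.9070
  zinc oxide: 7.5/5.6 = 1.3393
Sum of volumes = 117.0830
SG = 157.0 / 117.0830 = 1.341

SG = 1.341


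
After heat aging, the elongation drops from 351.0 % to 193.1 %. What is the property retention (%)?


Retention = aged / original * 100
= 193.1 / 351.0 * 100
= 55.0%

55.0%


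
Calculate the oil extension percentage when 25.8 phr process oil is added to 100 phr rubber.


Oil % = oil / (100 + oil) * 100
= 25.8 / (100 + 25.8) * 100
= 25.8 / 125.8 * 100
= 20.51%

20.51%


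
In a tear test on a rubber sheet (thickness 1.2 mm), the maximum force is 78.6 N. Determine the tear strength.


Tear strength = force / thickness
= 78.6 / 1.2
= 65.5 N/mm

65.5 N/mm


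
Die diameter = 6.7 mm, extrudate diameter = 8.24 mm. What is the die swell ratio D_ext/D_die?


Die swell ratio = D_extrudate / D_die
= 8.24 / 6.7
= 1.23

Die swell = 1.23


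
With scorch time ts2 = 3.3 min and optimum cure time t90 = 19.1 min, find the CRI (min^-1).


CRI = 100 / (t90 - ts2)
= 100 / (19.1 - 3.3)
= 100 / 15.8
= 6.33 min^-1

6.33 min^-1


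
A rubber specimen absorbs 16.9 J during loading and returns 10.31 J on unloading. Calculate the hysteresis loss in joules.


Hysteresis loss = loading - unloading
= 16.9 - 10.31
= 6.59 J

6.59 J


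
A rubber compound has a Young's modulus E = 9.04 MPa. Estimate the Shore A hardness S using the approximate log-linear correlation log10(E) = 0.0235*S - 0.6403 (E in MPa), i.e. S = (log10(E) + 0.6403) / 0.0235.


log10(E) = 0.0235*S - 0.6403  =>  S = (log10(E) + 0.6403) / 0.0235
log10(9.04) = 0.956168
S = (0.956168 + 0.6403) / 0.0235 = 1.596468 / 0.0235
S = 67.9

Shore A = 67.9


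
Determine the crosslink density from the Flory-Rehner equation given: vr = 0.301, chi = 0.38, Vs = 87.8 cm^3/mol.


ln(1 - vr) = ln(1 - 0.301) = -0.3581
Numerator = -((-0.3581) + 0.301 + 0.38 * 0.301^2) = 0.0227
Denominator = 87.8 * (0.301^(1/3) - 0.301/2) = 45.6275
nu = 0.0227 / 45.6275 = 4.9698e-04 mol/cm^3

4.9698e-04 mol/cm^3


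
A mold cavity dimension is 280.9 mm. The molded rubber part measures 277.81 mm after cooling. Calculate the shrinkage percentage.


Shrinkage = (mold - part) / mold * 100
= (280.9 - 277.81) / 280.9 * 100
= 3.09 / 280.9 * 100
= 1.1%

1.1%


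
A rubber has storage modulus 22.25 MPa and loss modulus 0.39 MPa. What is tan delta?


tan delta = E'' / E'
= 0.39 / 22.25
= 0.0175

tan delta = 0.0175


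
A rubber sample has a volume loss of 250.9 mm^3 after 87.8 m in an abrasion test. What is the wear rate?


Rate = volume_loss / distance
= 250.9 / 87.8
= 2.858 mm^3/m

2.858 mm^3/m


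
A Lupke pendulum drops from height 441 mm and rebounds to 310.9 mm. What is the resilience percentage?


Resilience = h_rebound / h_drop * 100
= 310.9 / 441 * 100
= 70.5%

70.5%


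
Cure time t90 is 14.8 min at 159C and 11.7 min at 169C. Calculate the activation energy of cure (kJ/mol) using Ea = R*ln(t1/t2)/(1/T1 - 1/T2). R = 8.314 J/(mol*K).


T1 = 432.15 K, T2 = 442.15 K
1/T1 - 1/T2 = 5.2335e-05
ln(t1/t2) = ln(14.8/11.7) = 0.2350
Ea = 8.314 * 0.2350 / 5.2335e-05 = 37338.1569 J/mol
Ea = 37.34 kJ/mol

37.34 kJ/mol


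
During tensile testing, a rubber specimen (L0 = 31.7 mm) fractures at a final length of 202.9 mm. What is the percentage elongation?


Elongation = (Lf - L0) / L0 * 100
= (202.9 - 31.7) / 31.7 * 100
= 171.2 / 31.7 * 100
= 540.1%

540.1%


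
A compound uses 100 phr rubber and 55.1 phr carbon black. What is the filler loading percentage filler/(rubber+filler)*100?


Filler % = filler / (rubber + filler) * 100
= 55.1 / (100 + 55.1) * 100
= 55.1 / 155.1 * 100
= 35.53%

35.53%


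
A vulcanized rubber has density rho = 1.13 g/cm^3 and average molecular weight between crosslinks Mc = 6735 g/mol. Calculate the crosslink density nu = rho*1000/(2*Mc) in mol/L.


nu = rho * 1000 / (2 * Mc)
nu = 1.13 * 1000 / (2 * 6735)
nu = 1130.0 / 13470
nu = 0.0839 mol/L

0.0839 mol/L


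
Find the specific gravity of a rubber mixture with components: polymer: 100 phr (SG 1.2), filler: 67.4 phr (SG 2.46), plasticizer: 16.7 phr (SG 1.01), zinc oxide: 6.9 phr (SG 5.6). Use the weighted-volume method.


Sum of weights = 191.0
Volume contributions:
  polymer: 100/1.2 = 83.3333
  filler: 67.4/2.46 = 27.3984
  plasticizer: 16.7/1.01 = 16.5347
  zinc oxide: 6.9/5.6 = 1.2321
Sum of volumes = 128.4985
SG = 191.0 / 128.4985 = 1.486

SG = 1.486


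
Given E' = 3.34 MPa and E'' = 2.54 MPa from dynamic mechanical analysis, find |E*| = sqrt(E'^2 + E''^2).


|E*| = sqrt(E'^2 + E''^2)
= sqrt(3.34^2 + 2.54^2)
= sqrt(11.1556 + 6.4516)
= 4.196 MPa

4.196 MPa


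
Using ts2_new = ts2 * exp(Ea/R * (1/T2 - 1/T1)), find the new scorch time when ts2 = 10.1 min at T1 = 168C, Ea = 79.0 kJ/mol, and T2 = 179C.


Convert temperatures: T1 = 168 + 273.15 = 441.15 K, T2 = 179 + 273.15 = 452.15 K
ts2_new = 10.1 * exp(79000 / 8.314 * (1/452.15 - 1/441.15))
1/T2 - 1/T1 = -5.5147e-05
ts2_new = 5.98 min

5.98 min


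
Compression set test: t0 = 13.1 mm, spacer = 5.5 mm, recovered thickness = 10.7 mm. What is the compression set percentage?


CS = (t0 - recovered) / (t0 - ts) * 100
= (13.1 - 10.7) / (13.1 - 5.5) * 100
= 2.4 / 7.6 * 100
= 31.6%

31.6%


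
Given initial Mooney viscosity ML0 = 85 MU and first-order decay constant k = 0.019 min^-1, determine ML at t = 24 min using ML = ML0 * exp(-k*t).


ML = ML0 * exp(-k * t)
ML = 85 * exp(-0.019 * 24)
ML = 85 * 0.6338
ML = 53.87 MU

53.87 MU


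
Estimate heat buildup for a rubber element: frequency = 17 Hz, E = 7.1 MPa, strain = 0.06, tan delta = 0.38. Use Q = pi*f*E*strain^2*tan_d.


Q = pi * f * E * strain^2 * tan_d
= pi * 17 * 7.1 * 0.06^2 * 0.38
= pi * 17 * 7.1 * 0.0036 * 0.38
= 0.5187

Q = 0.5187


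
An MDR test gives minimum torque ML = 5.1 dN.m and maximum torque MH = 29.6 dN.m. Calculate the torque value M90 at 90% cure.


M90 = ML + 0.9 * (MH - ML)
M90 = 5.1 + 0.9 * (29.6 - 5.1)
M90 = 5.1 + 0.9 * 24.5
M90 = 27.15 dN.m

27.15 dN.m


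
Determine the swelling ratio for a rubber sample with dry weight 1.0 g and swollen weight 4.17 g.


Q = W_swollen / W_dry
Q = 4.17 / 1.0
Q = 4.17

Q = 4.17


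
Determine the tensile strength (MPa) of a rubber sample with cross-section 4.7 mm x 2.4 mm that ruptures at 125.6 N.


Area = width * thickness = 4.7 * 2.4 = 11.28 mm^2
TS = force / area = 125.6 / 11.28 = 11.13 MPa

11.13 MPa


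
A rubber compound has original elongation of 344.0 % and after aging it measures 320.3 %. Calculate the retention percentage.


Retention = aged / original * 100
= 320.3 / 344.0 * 100
= 93.1%

93.1%


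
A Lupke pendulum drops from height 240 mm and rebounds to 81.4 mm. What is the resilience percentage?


Resilience = h_rebound / h_drop * 100
= 81.4 / 240 * 100
= 33.9%

33.9%


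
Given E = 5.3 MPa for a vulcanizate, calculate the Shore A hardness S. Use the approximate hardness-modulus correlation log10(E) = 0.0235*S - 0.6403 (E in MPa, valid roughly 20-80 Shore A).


log10(E) = 0.0235*S - 0.6403  =>  S = (log10(E) + 0.6403) / 0.0235
log10(5.3) = 0.724276
S = (0.724276 + 0.6403) / 0.0235 = 1.364576 / 0.0235
S = 58.1

Shore A = 58.1


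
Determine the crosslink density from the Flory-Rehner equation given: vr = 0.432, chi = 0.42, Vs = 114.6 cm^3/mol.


ln(1 - vr) = ln(1 - 0.432) = -0.5656
Numerator = -((-0.5656) + 0.432 + 0.42 * 0.432^2) = 0.0553
Denominator = 114.6 * (0.432^(1/3) - 0.432/2) = 61.8786
nu = 0.0553 / 61.8786 = 8.9291e-04 mol/cm^3

8.9291e-04 mol/cm^3


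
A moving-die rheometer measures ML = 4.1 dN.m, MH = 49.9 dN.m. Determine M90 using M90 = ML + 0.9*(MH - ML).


M90 = ML + 0.9 * (MH - ML)
M90 = 4.1 + 0.9 * (49.9 - 4.1)
M90 = 4.1 + 0.9 * 45.8
M90 = 45.32 dN.m

45.32 dN.m


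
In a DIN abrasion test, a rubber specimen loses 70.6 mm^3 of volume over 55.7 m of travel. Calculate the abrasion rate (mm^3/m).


Rate = volume_loss / distance
= 70.6 / 55.7
= 1.268 mm^3/m

1.268 mm^3/m


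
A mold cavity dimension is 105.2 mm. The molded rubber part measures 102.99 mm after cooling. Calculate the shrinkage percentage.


Shrinkage = (mold - part) / mold * 100
= (105.2 - 102.99) / 105.2 * 100
= 2.21 / 105.2 * 100
= 2.1%

2.1%
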